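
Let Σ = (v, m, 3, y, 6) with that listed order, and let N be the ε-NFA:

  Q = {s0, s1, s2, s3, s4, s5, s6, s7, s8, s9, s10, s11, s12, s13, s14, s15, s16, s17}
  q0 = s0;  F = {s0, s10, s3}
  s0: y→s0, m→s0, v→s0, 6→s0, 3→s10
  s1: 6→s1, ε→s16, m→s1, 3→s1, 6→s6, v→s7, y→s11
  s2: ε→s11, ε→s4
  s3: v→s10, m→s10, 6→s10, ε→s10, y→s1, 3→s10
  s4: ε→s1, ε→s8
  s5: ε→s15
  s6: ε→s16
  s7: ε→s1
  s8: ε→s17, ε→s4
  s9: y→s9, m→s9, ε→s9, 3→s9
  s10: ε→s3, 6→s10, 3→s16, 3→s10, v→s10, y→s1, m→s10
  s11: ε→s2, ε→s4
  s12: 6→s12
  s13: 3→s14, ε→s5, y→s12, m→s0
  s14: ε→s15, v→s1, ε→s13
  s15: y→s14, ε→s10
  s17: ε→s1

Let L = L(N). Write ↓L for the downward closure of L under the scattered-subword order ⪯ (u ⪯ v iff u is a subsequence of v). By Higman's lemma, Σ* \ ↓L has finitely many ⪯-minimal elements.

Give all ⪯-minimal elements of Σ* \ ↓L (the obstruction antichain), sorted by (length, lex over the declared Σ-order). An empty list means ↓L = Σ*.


min(Σ*\↓L) = [3y].

|Q|=18, |F|=3, |δ|=51 (20 ε).
min D↑ (3 st, q0=0, F={2}): 0:v→0,m→0,3→1,y→0,6→0 1:v→1,m→1,3→1,y→2,6→1 2:v→2,m→2,3→2,y→2,6→2 [Hopcroft].
'3y': N↓-sim [12, 11, 9] end={s1,s11,s16,s17,s2,s4,s6,s7,s8} — reject; 2/2 deletions ∈↓L.
1 words, ⪯-incomp.


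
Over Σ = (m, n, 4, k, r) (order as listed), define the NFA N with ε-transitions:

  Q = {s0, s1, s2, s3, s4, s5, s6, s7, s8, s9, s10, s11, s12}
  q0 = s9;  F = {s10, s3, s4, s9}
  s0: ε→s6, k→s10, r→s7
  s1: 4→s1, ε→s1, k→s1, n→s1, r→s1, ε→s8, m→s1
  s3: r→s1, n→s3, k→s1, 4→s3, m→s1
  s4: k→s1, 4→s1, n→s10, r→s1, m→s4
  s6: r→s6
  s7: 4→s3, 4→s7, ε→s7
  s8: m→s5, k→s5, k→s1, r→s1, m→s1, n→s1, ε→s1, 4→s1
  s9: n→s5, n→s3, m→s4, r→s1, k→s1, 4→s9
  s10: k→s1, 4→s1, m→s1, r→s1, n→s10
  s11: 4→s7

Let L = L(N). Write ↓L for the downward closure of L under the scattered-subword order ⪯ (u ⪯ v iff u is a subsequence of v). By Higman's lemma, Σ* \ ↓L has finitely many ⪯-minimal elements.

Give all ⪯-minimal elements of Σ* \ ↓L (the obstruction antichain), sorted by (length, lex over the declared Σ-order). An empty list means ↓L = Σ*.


min(Σ*\↓L) = [k, r, m4, nm].

|Q|=13, |F|=4, |δ|=44 (5 ε).
min D↑ (5 st, q0=0, F={3}): 0:m→1,n→2,4→0,k→3,r→3 1:m→1,n→4,4→3,k→3,r→3 2:m→3,n→2,4→2,k→3,r→3 3:m→3,n→3,4→3,k→3,r→3 4:m→3,n→4,4→3,k→3,r→3 [Hopcroft].
'k': N↓-sim [7, 3] end={s1,s5,s8} rej; 1/1 deletions ∈↓L.
'r': N↓-sim [7, 3] end={s1,s5,s8} rej; 1/1 del acc.
'm4': |S_i|=[7, 5, 3] end={s1,s5,s8} rej; 2/2 del acc.
'nm': |S_i|=[7, 5, 3] end={s1,s5,s8} — reject; 2/2 single-dels accept.
4 words, ⪯-incomp.


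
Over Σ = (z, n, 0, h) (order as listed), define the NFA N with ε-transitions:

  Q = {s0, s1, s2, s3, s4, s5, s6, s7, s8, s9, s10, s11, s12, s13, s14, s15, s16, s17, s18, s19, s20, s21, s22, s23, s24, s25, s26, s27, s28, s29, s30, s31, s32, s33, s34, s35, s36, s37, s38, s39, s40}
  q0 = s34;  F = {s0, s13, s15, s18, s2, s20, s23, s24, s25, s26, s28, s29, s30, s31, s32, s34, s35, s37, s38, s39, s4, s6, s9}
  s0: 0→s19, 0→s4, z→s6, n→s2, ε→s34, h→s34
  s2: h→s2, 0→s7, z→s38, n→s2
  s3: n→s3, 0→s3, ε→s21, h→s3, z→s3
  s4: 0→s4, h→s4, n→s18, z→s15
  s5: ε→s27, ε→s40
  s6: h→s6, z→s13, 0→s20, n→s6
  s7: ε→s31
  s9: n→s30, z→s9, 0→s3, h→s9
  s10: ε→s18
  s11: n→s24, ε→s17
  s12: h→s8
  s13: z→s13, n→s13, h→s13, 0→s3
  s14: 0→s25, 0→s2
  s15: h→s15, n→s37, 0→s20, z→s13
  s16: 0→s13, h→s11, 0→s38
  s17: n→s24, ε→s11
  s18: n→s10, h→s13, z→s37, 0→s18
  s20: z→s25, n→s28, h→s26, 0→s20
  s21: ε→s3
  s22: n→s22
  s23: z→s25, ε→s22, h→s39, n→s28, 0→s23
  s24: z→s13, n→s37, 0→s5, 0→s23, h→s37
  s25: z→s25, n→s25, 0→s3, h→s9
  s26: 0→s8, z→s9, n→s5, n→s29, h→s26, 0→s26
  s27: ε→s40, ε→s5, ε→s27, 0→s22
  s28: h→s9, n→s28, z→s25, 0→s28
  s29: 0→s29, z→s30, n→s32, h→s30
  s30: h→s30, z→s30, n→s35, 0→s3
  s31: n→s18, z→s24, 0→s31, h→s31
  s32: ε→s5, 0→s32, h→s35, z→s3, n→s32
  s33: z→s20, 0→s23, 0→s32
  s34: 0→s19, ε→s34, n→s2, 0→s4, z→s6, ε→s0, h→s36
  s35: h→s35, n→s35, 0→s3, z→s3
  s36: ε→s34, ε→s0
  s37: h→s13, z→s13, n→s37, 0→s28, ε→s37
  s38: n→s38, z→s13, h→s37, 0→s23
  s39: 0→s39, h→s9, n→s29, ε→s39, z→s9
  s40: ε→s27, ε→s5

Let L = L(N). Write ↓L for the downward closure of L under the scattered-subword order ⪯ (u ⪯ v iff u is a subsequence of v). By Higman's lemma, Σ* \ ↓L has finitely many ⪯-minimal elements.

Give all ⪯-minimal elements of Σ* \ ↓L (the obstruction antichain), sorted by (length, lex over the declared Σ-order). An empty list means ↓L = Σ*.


|Q|=41, |F|=23, |δ|=136 (22 ε).
min D↑ (23 st, q0=0, F={10}): 0:z→1,n→2,0→3,h→0 1:z→4,n→1,0→5,h→1 2:z→6,n→2,0→7,h→2 3:z→8,n→9,0→3,h→3 4:z→4,n→4,0→10,h→4 5:z→11,n→12,0→5,h→13 6:z→4,n→6,0→14,h→15 7:z→16,n→9,0→7,h→7 8:z→4,n→15,0→5,h→8 9:z→15,n→9,0→9,h→4 10:z→10,n→10,0→10,h→10 11:z→11,n→11,0→10,h→17 12:z→11,n→12,0→12,h→17 13:z→17,n→18,0→13,h→13 14:z→11,n→12,0→14,h→19 15:z→4,n→15,0→12,h→4 16:z→4,n→15,0→14,h→15 17:z→17,n→20,0→10,h→17 18:z→20,n→21,0→18,h→20 19:z→17,n→18,0→19,h→17 20:z→20,n→22,0→10,h→20 21:z→10,n→21,0→21,h→22 22:z→10,n→22,0→10,h→22 (ε-aug+det+¬).
'zz0': run [34, 24, 7, 2] end={s21,s3} ∉↓L; 3/3 del acc.
'0nh0': N↓-sim [34, 28, 17, 6, 2] end={s21,s3} — reject; 4/4 single-dels accept.
'nzhh0': |S_i|=[34, 28, 19, 16, 6, 2] end={s21,s3} ∉↓L; 5/5 del acc.
'z0hnnz': run [34, 24, 18, 14, 10, 8, 2] end={s21,s3} — reject; 6/6 deletions ∈↓L.
4 obstructions.

min(Σ*\↓L) = [zz0, 0nh0, nzhh0, z0hnnz].


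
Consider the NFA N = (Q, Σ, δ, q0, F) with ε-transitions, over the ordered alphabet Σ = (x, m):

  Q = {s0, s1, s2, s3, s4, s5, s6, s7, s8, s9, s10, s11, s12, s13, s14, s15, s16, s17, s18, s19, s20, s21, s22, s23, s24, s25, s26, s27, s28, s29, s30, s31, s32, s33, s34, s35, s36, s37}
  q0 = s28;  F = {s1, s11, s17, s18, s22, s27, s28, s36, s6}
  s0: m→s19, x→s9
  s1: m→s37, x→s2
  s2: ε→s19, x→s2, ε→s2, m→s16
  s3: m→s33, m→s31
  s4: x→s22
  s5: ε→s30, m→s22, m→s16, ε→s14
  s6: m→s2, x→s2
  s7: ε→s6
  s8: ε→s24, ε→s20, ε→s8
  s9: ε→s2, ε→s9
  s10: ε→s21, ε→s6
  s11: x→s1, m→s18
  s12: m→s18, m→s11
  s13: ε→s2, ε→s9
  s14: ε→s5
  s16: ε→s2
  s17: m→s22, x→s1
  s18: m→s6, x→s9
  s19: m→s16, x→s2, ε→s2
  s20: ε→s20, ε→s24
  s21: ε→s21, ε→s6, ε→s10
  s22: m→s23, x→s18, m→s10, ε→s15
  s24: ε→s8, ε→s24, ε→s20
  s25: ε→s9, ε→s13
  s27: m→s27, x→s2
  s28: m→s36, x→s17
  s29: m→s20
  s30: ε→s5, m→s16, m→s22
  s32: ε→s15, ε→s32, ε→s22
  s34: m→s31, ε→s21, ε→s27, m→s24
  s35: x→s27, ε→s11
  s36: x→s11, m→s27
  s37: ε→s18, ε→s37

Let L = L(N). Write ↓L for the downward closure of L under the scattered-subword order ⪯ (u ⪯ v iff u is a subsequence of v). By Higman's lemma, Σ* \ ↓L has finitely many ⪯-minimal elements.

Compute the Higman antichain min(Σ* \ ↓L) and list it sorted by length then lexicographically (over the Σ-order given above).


|Q|=38, |F|=9, |δ|=75 (37 ε).
min D↑ (10 st, q0=0, F={7}): 0:x→1,m→2 1:x→3,m→4 2:x→5,m→6 3:x→7,m→8 4:x→8,m→9 5:x→3,m→8 6:x→7,m→6 7:x→7,m→7 8:x→7,m→9 9:x→7,m→7 (ε-aug+det+¬).
'xxx': |S_i|=[18, 15, 8, 4] end={s16,s19,s2,s9} ∉↓L; 3/3 deletions ∈↓L.
'mmx': run [18, 16, 11, 4] end={s16,s19,s2,s9} rej; 3/3 deletions ∈↓L.
'xmmm': run [18, 15, 12, 7, 3] end={s16,s19,s2} rej; 4/4 single-dels accept.
3 obstructions.

A = [xxx, mmx, xmmm].


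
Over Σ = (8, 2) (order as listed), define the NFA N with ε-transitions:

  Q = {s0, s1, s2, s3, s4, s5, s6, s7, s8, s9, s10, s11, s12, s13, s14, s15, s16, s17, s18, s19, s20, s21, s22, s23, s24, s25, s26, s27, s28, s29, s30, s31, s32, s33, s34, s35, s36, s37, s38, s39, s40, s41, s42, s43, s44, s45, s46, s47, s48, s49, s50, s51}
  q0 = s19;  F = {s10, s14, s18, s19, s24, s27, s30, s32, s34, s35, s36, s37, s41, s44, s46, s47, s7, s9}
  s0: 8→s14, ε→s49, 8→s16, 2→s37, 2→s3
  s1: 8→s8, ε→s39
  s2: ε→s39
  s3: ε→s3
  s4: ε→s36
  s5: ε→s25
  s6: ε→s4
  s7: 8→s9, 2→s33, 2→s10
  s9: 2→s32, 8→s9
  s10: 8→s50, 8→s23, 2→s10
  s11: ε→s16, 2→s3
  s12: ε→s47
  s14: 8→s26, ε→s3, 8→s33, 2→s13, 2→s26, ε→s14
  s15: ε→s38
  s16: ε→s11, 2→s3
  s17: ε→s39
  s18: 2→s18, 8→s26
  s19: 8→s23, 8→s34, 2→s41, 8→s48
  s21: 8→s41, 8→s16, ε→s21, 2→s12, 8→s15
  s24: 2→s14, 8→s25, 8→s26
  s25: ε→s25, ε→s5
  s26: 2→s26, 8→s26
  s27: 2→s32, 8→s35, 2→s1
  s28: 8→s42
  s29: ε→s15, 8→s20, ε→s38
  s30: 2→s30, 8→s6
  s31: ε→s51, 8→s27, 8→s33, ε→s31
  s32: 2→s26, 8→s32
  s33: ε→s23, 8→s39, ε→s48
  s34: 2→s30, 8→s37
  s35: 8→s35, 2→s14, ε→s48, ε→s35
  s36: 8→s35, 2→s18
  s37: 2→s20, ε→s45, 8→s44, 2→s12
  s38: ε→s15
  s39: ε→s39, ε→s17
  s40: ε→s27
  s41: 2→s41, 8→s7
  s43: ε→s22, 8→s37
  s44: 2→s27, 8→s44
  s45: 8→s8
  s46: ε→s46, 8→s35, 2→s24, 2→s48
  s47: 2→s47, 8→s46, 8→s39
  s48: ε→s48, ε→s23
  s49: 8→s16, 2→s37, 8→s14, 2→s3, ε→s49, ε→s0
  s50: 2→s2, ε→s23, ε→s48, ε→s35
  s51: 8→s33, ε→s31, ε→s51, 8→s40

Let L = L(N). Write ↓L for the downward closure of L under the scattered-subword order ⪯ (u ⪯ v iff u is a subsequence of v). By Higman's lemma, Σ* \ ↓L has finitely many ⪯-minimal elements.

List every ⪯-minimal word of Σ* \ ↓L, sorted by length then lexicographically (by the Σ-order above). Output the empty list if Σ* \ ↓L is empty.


|Q|=52, |F|=18, |δ|=115 (41 ε).
min D↑ (19 st, q0=0, F={18}): 0:8→1,2→2 1:8→3,2→4 2:8→5,2→2 3:8→6,2→7 4:8→8,2→4 5:8→9,2→10 6:8→6,2→11 7:8→12,2→7 8:8→13,2→14 9:8→9,2→15 10:8→13,2→10 11:8→13,2→15 12:8→13,2→16 13:8→13,2→17 14:8→18,2→14 15:8→15,2→18 16:8→18,2→17 17:8→18,2→18 18:8→18,2→18 (ε-aug+det+¬).
'82828': run [37, 35, 29, 22, 14, 8] end={s17,s23,s25,s26,s33,s39,s48,s5} rej; 5/5 del acc.
'28822': |S_i|=[37, 32, 25, 16, 11, 2] end={s13,s26} — reject; 5/5 del acc.
'888222': |S_i|=[37, 35, 31, 20, 17, 12, 2] end={s13,s26} ∉↓L; 6/6 single-dels accept.
3 minimals (antichain).

min(Σ*\↓L) = [82828, 28822, 888222].


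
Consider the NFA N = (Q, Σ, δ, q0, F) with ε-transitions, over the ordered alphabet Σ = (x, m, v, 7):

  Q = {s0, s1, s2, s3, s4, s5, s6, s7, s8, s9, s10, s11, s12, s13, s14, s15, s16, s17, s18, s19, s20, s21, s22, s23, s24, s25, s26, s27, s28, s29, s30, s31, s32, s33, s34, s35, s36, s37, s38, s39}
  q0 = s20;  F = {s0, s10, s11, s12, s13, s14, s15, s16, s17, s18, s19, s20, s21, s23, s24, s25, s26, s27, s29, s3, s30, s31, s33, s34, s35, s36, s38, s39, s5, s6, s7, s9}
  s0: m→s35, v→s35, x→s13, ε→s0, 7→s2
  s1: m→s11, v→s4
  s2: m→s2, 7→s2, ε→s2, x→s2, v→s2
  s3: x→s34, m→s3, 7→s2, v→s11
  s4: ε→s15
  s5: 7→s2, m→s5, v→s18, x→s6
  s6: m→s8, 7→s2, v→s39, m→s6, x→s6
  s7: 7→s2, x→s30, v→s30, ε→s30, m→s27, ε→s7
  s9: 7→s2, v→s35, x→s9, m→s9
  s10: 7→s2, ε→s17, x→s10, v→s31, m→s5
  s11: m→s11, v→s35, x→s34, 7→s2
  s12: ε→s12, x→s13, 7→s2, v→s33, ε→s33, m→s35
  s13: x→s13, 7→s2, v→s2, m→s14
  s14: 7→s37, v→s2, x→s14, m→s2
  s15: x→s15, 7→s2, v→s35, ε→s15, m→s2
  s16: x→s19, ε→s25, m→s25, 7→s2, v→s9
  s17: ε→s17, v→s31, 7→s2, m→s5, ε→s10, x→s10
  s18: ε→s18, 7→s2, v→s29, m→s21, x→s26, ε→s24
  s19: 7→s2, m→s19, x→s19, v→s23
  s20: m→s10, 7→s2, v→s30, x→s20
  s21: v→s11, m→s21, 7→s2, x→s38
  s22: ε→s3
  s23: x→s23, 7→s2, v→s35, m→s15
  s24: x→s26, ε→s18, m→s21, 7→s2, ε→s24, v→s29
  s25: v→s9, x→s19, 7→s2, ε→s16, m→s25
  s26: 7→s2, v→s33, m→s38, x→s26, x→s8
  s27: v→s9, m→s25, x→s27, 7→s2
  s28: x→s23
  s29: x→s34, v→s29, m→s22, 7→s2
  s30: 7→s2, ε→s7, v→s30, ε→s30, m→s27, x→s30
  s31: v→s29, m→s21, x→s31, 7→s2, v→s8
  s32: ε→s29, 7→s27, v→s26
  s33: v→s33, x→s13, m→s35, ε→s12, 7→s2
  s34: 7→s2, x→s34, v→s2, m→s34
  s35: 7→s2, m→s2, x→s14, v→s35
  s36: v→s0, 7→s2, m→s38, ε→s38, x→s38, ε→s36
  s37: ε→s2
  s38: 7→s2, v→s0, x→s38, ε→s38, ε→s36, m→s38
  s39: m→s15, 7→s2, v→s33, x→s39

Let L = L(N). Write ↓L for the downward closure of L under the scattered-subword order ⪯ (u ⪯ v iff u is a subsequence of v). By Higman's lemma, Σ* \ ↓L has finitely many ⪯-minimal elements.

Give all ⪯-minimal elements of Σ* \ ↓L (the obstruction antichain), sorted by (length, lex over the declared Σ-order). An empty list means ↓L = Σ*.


|Q|=40, |F|=32, |δ|=167 (27 ε).
min D↑ (27 st, q0=0, F={3}): 0:x→0,m→1,v→2,7→3 1:x→1,m→4,v→5,7→3 2:x→2,m→6,v→2,7→3 3:x→3,m→3,v→3,7→3 4:x→7,m→4,v→8,7→3 5:x→5,m→9,v→10,7→3 6:x→6,m→11,v→12,7→3 7:x→7,m→7,v→13,7→3 8:x→14,m→9,v→10,7→3 9:x→15,m→9,v→16,7→3 10:x→17,m→18,v→10,7→3 11:x→19,m→11,v→12,7→3 12:x→12,m→12,v→20,7→3 13:x→13,m→21,v→22,7→3 14:x→14,m→15,v→22,7→3 15:x→15,m→15,v→23,7→3 16:x→17,m→16,v→20,7→3 17:x→17,m→17,v→3,7→3 18:x→17,m→18,v→16,7→3 19:x→19,m→19,v→24,7→3 20:x→25,m→3,v→20,7→3 21:x→21,m→3,v→20,7→3 22:x→26,m→20,v→22,7→3 23:x→26,m→20,v→20,7→3 24:x→24,m→21,v→20,7→3 25:x→25,m→3,v→3,7→3 26:x→26,m→25,v→3,7→3 [Hopcroft].
'7': run [36, 2] end={s2,s37} rej; 1/1 single-dels accept.
'mvvxv': N↓-sim [36, 33, 25, 14, 5, 1] end={s2} rej; 5/5 single-dels accept.
'vmvvm': N↓-sim [36, 31, 20, 11, 4, 1] end={s2} — reject; 5/5 single-dels accept.
'mmxvmm': N↓-sim [36, 33, 29, 19, 11, 5, 1] end={s2} — reject; 6/6 del acc.
4 words, ⪯-incomp.

Antichain: [7, mvvxv, vmvvm, mmxvmm].


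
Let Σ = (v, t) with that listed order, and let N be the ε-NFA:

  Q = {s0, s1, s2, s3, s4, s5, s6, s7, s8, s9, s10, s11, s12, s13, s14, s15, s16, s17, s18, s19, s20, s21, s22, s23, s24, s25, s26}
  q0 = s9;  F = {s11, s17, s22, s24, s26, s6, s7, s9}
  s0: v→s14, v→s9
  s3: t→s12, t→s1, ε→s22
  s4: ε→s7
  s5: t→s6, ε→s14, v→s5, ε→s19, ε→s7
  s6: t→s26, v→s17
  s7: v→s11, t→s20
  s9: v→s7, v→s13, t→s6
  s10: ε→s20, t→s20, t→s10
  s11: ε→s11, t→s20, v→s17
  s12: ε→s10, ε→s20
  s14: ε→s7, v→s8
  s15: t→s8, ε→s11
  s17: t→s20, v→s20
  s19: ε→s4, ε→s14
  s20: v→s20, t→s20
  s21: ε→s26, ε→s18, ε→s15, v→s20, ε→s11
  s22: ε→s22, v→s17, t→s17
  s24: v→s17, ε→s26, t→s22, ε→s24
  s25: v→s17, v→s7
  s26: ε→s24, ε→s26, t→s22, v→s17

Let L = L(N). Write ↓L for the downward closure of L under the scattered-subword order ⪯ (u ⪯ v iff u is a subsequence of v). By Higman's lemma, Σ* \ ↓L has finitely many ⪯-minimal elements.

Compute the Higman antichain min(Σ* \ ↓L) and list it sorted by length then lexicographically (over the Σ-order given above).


Antichain: [vt, tvv, vvvv, ttttv, ttttt].

|Q|=27, |F|=8, |δ|=54 (22 ε).
min D↑ (8 st, q0=0, F={4}): 0:v→1,t→2 1:v→3,t→4 2:v→5,t→6 3:v→5,t→4 4:v→4,t→4 5:v→4,t→4 6:v→5,t→7 7:v→5,t→5 (ε-aug+det+¬).
'vt': run [10, 5, 1] end={s20} rej; 2/2 single-dels accept.
'tvv': run [10, 6, 2, 1] end={s20} ∉↓L; 3/3 del acc.
'vvvv': N↓-sim [10, 5, 3, 2, 1] end={s20} ∉↓L; 4/4 del acc.
'ttttv': run [10, 6, 5, 3, 2, 1] end={s20} — reject; 5/5 deletions ∈↓L.
'ttttt': N↓-sim [10, 6, 5, 3, 2, 1] end={s20} — reject; 5/5 single-dels accept.
5 minimals (antichain).


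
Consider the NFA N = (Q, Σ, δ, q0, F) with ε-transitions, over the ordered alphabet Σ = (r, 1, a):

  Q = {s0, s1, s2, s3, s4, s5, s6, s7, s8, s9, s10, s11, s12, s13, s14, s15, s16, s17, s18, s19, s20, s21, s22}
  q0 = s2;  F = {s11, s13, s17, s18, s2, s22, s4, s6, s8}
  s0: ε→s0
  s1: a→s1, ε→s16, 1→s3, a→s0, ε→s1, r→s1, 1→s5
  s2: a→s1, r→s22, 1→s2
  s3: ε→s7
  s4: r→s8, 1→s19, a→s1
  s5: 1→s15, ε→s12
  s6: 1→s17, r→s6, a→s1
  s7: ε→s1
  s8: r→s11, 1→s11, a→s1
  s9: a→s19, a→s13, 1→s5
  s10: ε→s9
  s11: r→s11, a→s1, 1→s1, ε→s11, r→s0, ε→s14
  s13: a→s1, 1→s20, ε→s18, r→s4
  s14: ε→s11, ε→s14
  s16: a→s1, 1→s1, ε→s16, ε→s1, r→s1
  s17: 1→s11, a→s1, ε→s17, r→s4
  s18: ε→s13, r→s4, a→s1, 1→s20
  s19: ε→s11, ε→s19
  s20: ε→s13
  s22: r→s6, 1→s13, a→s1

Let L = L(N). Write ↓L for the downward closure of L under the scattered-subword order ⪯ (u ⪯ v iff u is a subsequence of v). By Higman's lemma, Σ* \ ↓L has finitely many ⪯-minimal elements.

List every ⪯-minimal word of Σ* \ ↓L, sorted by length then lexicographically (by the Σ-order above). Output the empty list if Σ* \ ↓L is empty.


|Q|=23, |F|=9, |δ|=59 (19 ε).
min D↑ (9 st, q0=0, F={2}): 0:r→1,1→0,a→2 1:r→3,1→4,a→2 2:r→2,1→2,a→2 3:r→3,1→5,a→2 4:r→6,1→4,a→2 5:r→6,1→7,a→2 6:r→8,1→7,a→2 7:r→7,1→2,a→2 8:r→7,1→7,a→2 [Hopcroft].
'a': run [20, 8] end={s0,s1,s12,s15,s16,s3,s5,s7} ∉↓L; 1/1 del acc.
'rr111': run [20, 19, 15, 14, 11, 8] end={s0,s1,s12,s15,s16,s3,s5,s7} — reject; 5/5 deletions ∈↓L.
'r1r11': N↓-sim [20, 19, 17, 13, 11, 8] end={s0,s1,s12,s15,s16,s3,s5,s7} rej; 5/5 del acc.
'r1rrr1': run [20, 19, 17, 13, 11, 10, 8] end={s0,s1,s12,s15,s16,s3,s5,s7} rej; 6/6 single-dels accept.
4 obstructions.

min(Σ*\↓L) = [a, rr111, r1r11, r1rrr1].


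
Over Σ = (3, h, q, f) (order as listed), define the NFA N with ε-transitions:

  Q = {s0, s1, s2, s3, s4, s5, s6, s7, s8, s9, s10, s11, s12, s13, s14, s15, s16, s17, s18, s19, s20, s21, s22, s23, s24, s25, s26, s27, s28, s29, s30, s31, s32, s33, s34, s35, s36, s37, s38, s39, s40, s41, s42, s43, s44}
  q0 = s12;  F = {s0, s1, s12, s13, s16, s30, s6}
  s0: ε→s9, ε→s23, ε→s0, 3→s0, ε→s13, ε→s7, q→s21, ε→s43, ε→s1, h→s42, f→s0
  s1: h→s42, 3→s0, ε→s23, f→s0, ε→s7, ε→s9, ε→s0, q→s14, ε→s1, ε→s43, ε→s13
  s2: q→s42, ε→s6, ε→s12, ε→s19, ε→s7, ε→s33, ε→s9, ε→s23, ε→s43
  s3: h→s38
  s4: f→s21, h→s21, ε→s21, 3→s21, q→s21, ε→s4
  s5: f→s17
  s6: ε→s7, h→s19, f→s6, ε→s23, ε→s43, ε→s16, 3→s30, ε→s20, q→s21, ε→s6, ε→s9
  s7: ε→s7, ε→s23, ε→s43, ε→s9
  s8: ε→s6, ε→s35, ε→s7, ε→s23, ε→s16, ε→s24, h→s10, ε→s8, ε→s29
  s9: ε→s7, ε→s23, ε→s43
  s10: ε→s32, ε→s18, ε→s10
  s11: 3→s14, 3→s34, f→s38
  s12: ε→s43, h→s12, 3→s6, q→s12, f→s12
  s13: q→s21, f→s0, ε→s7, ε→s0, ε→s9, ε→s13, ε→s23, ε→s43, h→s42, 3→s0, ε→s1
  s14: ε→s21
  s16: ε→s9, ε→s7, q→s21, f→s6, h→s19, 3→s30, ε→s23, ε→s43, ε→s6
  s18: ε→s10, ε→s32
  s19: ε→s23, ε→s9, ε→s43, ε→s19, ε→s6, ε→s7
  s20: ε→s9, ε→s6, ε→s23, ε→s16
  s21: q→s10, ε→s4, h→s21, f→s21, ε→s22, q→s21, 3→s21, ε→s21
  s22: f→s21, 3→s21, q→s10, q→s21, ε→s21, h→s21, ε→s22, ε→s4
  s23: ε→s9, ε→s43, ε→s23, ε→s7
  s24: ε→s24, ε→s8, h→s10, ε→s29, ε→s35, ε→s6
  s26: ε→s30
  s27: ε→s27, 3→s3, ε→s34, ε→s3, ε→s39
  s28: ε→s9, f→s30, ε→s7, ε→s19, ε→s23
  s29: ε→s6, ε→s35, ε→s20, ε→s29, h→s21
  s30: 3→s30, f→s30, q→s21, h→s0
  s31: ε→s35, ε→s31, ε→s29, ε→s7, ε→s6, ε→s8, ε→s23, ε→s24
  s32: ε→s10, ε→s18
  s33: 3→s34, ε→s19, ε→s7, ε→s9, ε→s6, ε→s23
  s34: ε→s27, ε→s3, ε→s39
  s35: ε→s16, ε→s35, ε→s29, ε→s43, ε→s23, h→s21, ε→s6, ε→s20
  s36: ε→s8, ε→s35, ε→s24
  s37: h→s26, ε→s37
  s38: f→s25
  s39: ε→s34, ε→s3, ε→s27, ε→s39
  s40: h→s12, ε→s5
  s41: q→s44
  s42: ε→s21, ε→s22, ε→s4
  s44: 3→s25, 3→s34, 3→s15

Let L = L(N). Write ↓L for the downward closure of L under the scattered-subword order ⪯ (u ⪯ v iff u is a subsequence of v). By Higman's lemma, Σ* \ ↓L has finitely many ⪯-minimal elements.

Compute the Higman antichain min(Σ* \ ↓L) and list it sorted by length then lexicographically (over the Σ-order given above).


min(Σ*\↓L) = [3q, 33hh].

|Q|=45, |F|=7, |δ|=202 (140 ε).
min D↑ (5 st, q0=0, F={3}): 0:3→1,h→0,q→0,f→0 1:3→2,h→1,q→3,f→1 2:3→2,h→4,q→3,f→2 3:3→3,h→3,q→3,f→3 4:3→4,h→3,q→3,f→4 [Hopcroft].
'3q': |S_i|=[21, 20, 7] end={s10,s14,s18,s21,s22,s32,s4} — reject; 2/2 deletions ∈↓L.
'33hh': |S_i|=[21, 20, 16, 15, 7] end={s10,s18,s21,s22,s32,s4,s42} ∉↓L; 4/4 deletions ∈↓L.
2 obstructions.


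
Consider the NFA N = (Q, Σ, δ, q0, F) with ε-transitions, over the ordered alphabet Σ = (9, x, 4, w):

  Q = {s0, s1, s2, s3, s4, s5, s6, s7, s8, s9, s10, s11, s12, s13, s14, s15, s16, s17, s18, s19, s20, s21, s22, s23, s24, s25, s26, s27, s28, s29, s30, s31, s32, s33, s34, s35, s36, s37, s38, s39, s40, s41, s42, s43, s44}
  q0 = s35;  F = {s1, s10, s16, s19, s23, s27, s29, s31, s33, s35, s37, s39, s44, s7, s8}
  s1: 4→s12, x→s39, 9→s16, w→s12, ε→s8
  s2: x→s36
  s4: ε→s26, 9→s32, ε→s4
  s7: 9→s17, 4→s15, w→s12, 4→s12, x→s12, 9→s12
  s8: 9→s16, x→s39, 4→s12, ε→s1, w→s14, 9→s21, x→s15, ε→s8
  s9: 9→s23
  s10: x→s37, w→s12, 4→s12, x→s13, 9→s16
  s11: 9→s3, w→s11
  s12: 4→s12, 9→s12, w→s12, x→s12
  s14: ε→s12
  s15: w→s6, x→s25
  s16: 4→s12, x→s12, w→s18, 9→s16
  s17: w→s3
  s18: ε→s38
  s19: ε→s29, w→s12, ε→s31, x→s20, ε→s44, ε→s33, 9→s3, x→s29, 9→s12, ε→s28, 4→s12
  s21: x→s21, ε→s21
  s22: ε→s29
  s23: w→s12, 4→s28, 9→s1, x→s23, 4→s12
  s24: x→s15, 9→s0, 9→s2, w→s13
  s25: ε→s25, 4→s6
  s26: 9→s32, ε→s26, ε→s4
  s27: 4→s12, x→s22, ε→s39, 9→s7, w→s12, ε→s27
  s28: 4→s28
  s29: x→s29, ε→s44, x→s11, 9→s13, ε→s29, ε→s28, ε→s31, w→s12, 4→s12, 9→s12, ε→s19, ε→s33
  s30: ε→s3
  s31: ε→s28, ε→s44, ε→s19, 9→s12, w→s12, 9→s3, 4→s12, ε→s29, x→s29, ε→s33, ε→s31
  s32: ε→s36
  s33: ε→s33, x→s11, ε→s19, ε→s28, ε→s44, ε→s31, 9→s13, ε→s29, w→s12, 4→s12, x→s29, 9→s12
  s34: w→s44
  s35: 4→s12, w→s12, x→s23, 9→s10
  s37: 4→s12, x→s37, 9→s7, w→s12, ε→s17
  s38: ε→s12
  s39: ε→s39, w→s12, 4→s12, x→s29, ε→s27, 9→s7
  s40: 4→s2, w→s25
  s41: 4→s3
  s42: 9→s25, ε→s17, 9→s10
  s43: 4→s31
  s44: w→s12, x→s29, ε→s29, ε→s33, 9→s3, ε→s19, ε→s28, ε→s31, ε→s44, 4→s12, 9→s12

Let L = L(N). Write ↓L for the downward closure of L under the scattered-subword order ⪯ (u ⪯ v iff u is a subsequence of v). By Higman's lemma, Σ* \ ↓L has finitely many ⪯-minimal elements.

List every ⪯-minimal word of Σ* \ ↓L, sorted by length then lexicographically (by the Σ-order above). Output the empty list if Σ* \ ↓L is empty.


min(Σ*\↓L) = [4, w, 99x, 9x99, x9xx9].

|Q|=45, |F|=15, |δ|=151 (50 ε).
min D↑ (10 st, q0=0, F={3}): 0:9→1,x→2,4→3,w→3 1:9→4,x→5,4→3,w→3 2:9→6,x→2,4→3,w→3 3:9→3,x→3,4→3,w→3 4:9→4,x→3,4→3,w→3 5:9→7,x→5,4→3,w→3 6:9→4,x→8,4→3,w→3 7:9→3,x→3,4→3,w→3 8:9→7,x→9,4→3,w→3 9:9→3,x→9,4→3,w→3 [Hopcroft].
'4': N↓-sim [30, 5] end={s12,s15,s25,s28,s6} rej; 1/1 single-dels accept.
'w': N↓-sim [30, 7] end={s11,s12,s14,s18,s3,s38,s6} rej; 1/1 single-dels accept.
'99x': run [30, 28, 12, 4] end={s12,s21,s25,s6} ∉↓L; 3/3 single-dels accept.
'9x99': N↓-sim [30, 28, 21, 8, 3] end={s12,s17,s3} — reject; 4/4 deletions ∈↓L.
'x9xx9': run [30, 28, 26, 20, 15, 3] end={s12,s13,s3} rej; 5/5 single-dels accept.
5 words, ⪯-incomp.


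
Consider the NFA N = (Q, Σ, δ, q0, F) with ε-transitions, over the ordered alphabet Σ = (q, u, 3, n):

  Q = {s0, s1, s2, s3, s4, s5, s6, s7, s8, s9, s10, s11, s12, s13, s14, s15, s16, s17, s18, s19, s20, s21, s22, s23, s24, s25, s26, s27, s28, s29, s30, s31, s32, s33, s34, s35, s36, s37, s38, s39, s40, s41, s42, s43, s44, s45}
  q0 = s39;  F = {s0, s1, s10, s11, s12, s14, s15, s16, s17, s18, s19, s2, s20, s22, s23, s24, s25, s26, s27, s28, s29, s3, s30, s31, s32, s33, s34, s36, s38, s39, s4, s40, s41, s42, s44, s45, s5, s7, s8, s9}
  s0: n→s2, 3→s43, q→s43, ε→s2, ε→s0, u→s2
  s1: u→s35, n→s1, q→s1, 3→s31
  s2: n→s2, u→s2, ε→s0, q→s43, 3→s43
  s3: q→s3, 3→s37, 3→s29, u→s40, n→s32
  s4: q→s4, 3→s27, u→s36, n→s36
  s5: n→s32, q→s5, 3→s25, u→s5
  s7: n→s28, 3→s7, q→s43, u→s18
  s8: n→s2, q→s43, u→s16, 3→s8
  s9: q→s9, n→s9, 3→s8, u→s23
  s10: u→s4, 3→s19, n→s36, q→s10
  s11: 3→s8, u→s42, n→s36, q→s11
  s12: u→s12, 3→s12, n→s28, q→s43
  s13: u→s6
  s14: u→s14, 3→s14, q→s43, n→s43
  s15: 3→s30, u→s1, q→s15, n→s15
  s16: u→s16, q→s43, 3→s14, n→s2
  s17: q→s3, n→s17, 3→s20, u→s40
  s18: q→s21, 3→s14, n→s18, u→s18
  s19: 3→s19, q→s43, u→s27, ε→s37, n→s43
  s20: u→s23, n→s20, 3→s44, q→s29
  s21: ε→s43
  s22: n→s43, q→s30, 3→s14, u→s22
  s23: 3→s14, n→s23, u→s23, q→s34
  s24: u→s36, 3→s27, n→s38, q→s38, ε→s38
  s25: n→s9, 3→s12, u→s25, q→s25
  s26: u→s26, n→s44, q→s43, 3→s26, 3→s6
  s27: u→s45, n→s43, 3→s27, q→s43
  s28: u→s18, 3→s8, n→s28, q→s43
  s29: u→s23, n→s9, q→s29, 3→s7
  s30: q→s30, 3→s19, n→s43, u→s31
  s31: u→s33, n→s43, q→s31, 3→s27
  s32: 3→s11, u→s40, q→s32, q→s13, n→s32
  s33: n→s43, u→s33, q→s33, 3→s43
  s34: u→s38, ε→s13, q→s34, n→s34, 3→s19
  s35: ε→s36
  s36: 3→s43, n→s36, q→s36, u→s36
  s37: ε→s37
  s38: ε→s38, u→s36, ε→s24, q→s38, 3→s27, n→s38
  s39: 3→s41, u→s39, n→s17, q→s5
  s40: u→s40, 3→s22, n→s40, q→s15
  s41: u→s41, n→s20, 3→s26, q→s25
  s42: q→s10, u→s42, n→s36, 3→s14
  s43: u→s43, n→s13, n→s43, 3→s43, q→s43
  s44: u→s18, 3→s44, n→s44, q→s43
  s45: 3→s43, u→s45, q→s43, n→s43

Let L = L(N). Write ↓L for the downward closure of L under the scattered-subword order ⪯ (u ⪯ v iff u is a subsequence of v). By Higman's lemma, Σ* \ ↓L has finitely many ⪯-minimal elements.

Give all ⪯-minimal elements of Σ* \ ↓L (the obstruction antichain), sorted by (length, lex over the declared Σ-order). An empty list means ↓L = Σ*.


|Q|=46, |F|=40, |δ|=180 (11 ε).
min D↑ (39 st, q0=0, F={13}): 0:q→1,u→0,3→2,n→3 1:q→1,u→1,3→4,n→5 2:q→4,u→2,3→6,n→7 3:q→8,u→9,3→7,n→3 4:q→4,u→4,3→10,n→11 5:q→5,u→9,3→12,n→5 6:q→13,u→6,3→6,n→14 7:q→15,u→16,3→14,n→7 8:q→8,u→9,3→15,n→5 9:q→17,u→9,3→18,n→9 10:q→13,u→10,3→10,n→19 11:q→11,u→16,3→20,n→11 12:q→12,u→21,3→20,n→22 13:q→13,u→13,3→13,n→13 14:q→13,u→23,3→14,n→14 15:q→15,u→16,3→24,n→11 16:q→25,u→16,3→26,n→16 17:q→17,u→27,3→28,n→17 18:q→28,u→18,3→26,n→13 19:q→13,u→23,3→20,n→19 20:q→13,u→29,3→20,n→30 21:q→31,u→21,3→26,n→22 22:q→22,u→22,3→13,n→22 23:q→13,u→23,3→26,n→23 24:q→13,u→23,3→24,n→19 25:q→25,u→32,3→33,n→25 26:q→13,u→26,3→26,n→13 27:q→27,u→22,3→34,n→27 28:q→28,u→34,3→33,n→13 29:q→13,u→29,3→26,n→30 30:q→13,u→30,3→13,n→30 31:q→31,u→35,3→33,n→22 32:q→32,u→22,3→36,n→32 33:q→13,u→36,3→33,n→13 34:q→34,u→37,3→36,n→13 35:q→35,u→22,3→36,n→22 36:q→13,u→38,3→36,n→13 37:q→37,u→37,3→13,n→13 38:q→13,u→38,3→13,n→13 [Hopcroft].
'33q': N↓-sim [46, 37, 19, 4] end={s13,s21,s43,s6} ∉↓L; 3/3 single-dels accept.
'nu3n': run [46, 40, 29, 12, 3] end={s13,s43,s6} ∉↓L; 4/4 deletions ∈↓L.
'qn3n3': |S_i|=[46, 40, 34, 21, 6, 3] end={s13,s43,s6} rej; 5/5 single-dels accept.
'nuquu3': N↓-sim [46, 40, 29, 20, 13, 7, 3] end={s13,s43,s6} rej; 6/6 single-dels accept.
4 words, ⪯-incomp.

Antichain: [33q, nu3n, qn3n3, nuquu3].


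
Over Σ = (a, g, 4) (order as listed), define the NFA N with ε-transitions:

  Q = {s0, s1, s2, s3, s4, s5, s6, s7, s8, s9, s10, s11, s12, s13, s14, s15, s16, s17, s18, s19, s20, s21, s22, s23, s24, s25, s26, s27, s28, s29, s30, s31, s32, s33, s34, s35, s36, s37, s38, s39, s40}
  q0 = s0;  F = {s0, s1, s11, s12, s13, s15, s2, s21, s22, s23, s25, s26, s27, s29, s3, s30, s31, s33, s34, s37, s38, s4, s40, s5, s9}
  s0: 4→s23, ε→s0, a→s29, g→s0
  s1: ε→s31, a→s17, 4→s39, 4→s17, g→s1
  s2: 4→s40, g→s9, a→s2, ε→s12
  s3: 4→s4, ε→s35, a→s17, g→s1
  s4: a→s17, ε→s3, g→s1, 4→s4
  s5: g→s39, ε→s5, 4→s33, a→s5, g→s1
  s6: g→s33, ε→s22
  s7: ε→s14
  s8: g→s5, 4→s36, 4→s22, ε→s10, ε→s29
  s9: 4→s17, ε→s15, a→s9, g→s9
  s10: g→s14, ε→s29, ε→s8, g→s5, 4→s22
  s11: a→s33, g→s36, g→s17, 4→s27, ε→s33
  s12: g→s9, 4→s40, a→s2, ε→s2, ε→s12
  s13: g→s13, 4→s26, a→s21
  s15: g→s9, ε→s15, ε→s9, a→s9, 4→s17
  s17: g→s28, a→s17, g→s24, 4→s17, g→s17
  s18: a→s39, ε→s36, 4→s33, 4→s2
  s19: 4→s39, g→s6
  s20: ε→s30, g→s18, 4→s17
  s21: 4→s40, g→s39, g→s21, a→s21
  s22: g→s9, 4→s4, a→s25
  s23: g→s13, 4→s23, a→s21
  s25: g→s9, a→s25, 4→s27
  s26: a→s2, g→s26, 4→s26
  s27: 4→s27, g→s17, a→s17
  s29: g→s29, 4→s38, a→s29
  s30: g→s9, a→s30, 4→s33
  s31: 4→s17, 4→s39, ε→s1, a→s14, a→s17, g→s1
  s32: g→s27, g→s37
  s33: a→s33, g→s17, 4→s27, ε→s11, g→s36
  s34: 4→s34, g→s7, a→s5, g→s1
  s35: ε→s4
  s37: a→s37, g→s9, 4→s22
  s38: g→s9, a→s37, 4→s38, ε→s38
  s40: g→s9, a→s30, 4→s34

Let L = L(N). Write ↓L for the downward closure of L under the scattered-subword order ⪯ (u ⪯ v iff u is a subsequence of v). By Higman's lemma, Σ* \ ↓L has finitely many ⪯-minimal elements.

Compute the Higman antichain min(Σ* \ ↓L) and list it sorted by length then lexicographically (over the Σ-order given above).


A = [a4g4, a4a44a, 4a4a4g, 4a44ga, 4g4ag4].

|Q|=41, |F|=25, |δ|=128 (24 ε).
min D↑ (21 st, q0=0, F={11}): 0:a→1,g→0,4→2 1:a→1,g→1,4→3 2:a→4,g→5,4→2 3:a→6,g→7,4→3 4:a→4,g→4,4→8 5:a→4,g→5,4→9 6:a→6,g→7,4→10 7:a→7,g→7,4→11 8:a→12,g→7,4→13 9:a→14,g→9,4→9 10:a→15,g→7,4→16 11:a→11,g→11,4→11 12:a→12,g→7,4→17 13:a→18,g→19,4→13 14:a→14,g→7,4→8 15:a→15,g→7,4→20 16:a→11,g→19,4→16 17:a→17,g→11,4→20 18:a→18,g→19,4→17 19:a→11,g→19,4→11 20:a→11,g→11,4→20 (ε-aug+det+¬).
'a4g4': N↓-sim [33, 29, 25, 11, 4] end={s17,s24,s28,s39} ∉↓L; 4/4 single-dels accept.
'a4a44a': N↓-sim [33, 29, 25, 21, 18, 11, 4] end={s14,s17,s24,s28} rej; 6/6 single-dels accept.
'4a4a4g': N↓-sim [33, 31, 27, 23, 16, 8, 4] end={s17,s24,s28,s36} rej; 6/6 single-dels accept.
'4a44ga': N↓-sim [33, 31, 27, 23, 17, 9, 4] end={s14,s17,s24,s28} ∉↓L; 6/6 del acc.
'4g4ag4': |S_i|=[33, 31, 23, 21, 20, 11, 4] end={s17,s24,s28,s39} — reject; 6/6 deletions ∈↓L.
5 obstructions.


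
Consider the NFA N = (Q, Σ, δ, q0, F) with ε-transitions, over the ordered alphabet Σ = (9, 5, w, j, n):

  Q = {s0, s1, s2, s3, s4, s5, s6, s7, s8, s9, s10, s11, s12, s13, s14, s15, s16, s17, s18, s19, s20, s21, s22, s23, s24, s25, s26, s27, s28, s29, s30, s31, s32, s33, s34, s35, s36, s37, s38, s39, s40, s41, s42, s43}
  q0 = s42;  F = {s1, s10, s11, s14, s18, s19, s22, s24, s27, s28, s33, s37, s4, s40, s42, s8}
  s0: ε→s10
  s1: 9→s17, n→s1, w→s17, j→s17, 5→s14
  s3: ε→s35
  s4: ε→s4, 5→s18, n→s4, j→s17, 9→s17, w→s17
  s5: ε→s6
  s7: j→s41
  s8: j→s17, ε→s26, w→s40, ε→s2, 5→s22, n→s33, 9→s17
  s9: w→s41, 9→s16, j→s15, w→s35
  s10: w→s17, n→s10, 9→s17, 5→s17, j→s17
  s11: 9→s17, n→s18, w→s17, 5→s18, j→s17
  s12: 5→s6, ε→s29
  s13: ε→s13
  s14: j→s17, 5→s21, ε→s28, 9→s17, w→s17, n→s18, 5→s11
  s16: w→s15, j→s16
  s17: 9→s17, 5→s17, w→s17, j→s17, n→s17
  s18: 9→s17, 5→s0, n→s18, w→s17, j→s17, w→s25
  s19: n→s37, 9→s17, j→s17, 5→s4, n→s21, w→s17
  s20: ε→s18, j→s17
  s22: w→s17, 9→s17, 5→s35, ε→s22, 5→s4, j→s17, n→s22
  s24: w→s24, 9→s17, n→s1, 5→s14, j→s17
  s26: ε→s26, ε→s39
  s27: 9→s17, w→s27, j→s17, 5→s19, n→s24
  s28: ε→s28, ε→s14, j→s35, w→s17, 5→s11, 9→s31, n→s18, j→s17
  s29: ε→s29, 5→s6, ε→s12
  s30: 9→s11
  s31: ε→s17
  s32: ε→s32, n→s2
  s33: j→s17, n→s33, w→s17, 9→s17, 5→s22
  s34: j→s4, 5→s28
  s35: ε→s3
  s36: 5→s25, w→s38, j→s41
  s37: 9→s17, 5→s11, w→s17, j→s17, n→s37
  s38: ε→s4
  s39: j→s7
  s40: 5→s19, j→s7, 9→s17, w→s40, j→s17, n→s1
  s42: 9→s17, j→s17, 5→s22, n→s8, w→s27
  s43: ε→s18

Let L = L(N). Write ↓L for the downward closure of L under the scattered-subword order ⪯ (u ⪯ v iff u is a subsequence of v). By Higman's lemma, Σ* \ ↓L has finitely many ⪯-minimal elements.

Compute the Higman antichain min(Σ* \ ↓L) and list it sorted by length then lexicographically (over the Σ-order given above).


|Q|=44, |F|=16, |δ|=131 (22 ε).
min D↑ (16 st, q0=0, F={1}): 0:9→1,5→2,w→3,j→1,n→4 1:9→1,5→1,w→1,j→1,n→1 2:9→1,5→5,w→1,j→1,n→2 3:9→1,5→6,w→3,j→1,n→7 4:9→1,5→2,w→8,j→1,n→9 5:9→1,5→10,w→1,j→1,n→5 6:9→1,5→5,w→1,j→1,n→11 7:9→1,5→12,w→7,j→1,n→13 8:9→1,5→6,w→8,j→1,n→13 9:9→1,5→2,w→1,j→1,n→9 10:9→1,5→14,w→1,j→1,n→10 11:9→1,5→15,w→1,j→1,n→11 12:9→1,5→15,w→1,j→1,n→10 13:9→1,5→12,w→1,j→1,n→13 14:9→1,5→1,w→1,j→1,n→14 15:9→1,5→10,w→1,j→1,n→10.
'9': run [28, 2] end={s17,s31} — reject; 1/1 deletions ∈↓L.
'j': run [28, 5] end={s17,s3,s35,s41,s7} rej; 1/1 del acc.
'5w': run [28, 16, 2] end={s17,s25} rej; 2/2 single-dels accept.
'nnw': N↓-sim [28, 26, 17, 2] end={s17,s25} ∉↓L; 3/3 single-dels accept.
'55555': |S_i|=[28, 16, 10, 5, 3, 1] end={s17} — reject; 5/5 single-dels accept.
'wn5n55': N↓-sim [28, 21, 16, 12, 5, 3, 1] end={s17} rej; 6/6 single-dels accept.
6 obstructions.

A = [9, j, 5w, nnw, 55555, wn5n55].


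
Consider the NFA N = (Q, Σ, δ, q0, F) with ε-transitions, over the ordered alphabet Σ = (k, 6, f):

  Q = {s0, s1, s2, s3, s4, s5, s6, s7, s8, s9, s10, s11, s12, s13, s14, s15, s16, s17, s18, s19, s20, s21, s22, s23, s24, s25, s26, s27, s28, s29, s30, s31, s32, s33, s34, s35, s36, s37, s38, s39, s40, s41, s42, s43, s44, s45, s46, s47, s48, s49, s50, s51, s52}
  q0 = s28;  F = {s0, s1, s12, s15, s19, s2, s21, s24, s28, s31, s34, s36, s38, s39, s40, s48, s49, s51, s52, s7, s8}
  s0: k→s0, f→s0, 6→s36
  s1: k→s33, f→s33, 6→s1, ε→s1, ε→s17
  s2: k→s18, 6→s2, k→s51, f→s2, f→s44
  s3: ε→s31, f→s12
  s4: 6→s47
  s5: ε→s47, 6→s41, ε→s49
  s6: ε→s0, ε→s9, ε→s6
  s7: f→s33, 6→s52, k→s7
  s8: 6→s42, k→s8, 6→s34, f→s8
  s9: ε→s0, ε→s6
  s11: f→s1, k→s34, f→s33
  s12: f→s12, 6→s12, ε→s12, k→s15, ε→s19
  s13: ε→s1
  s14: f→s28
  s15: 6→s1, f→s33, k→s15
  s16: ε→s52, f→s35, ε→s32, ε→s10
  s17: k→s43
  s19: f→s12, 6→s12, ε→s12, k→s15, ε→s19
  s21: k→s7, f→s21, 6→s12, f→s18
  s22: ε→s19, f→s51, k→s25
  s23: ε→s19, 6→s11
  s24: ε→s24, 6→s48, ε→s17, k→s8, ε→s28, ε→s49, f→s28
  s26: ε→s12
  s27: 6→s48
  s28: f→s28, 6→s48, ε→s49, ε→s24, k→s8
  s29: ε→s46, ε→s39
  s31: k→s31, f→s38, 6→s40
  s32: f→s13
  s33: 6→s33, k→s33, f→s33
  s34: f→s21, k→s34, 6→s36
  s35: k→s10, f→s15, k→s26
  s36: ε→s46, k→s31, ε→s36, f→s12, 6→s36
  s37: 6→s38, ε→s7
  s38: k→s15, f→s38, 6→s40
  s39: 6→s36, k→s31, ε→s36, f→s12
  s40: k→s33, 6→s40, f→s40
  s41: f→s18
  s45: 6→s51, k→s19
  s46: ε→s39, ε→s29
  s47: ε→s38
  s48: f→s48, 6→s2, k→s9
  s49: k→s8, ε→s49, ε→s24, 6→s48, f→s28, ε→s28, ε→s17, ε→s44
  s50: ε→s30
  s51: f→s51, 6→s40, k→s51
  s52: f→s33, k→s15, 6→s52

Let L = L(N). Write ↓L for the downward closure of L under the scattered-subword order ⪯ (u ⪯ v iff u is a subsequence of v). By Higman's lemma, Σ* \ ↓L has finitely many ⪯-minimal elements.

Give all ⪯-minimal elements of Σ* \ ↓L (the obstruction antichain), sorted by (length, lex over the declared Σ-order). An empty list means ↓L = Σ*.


|Q|=53, |F|=21, |δ|=133 (42 ε).
min D↑ (18 st, q0=0, F={16}): 0:k→1,6→2,f→0 1:k→1,6→3,f→1 2:k→4,6→5,f→2 3:k→3,6→6,f→7 4:k→4,6→6,f→4 5:k→8,6→5,f→5 6:k→9,6→6,f→10 7:k→11,6→10,f→7 8:k→8,6→12,f→8 9:k→9,6→12,f→13 10:k→14,6→10,f→10 11:k→11,6→15,f→16 12:k→16,6→12,f→12 13:k→14,6→12,f→13 14:k→14,6→17,f→16 15:k→14,6→15,f→16 16:k→16,6→16,f→16 17:k→16,6→17,f→16.
'k6fkf': run [31, 25, 20, 13, 7, 1] end={s33} ∉↓L; 5/5 deletions ∈↓L.
'66k6k': |S_i|=[31, 27, 19, 10, 5, 2] end={s33,s43} rej; 5/5 deletions ∈↓L.
2 words, ⪯-incomp.

A = [k6fkf, 66k6k].


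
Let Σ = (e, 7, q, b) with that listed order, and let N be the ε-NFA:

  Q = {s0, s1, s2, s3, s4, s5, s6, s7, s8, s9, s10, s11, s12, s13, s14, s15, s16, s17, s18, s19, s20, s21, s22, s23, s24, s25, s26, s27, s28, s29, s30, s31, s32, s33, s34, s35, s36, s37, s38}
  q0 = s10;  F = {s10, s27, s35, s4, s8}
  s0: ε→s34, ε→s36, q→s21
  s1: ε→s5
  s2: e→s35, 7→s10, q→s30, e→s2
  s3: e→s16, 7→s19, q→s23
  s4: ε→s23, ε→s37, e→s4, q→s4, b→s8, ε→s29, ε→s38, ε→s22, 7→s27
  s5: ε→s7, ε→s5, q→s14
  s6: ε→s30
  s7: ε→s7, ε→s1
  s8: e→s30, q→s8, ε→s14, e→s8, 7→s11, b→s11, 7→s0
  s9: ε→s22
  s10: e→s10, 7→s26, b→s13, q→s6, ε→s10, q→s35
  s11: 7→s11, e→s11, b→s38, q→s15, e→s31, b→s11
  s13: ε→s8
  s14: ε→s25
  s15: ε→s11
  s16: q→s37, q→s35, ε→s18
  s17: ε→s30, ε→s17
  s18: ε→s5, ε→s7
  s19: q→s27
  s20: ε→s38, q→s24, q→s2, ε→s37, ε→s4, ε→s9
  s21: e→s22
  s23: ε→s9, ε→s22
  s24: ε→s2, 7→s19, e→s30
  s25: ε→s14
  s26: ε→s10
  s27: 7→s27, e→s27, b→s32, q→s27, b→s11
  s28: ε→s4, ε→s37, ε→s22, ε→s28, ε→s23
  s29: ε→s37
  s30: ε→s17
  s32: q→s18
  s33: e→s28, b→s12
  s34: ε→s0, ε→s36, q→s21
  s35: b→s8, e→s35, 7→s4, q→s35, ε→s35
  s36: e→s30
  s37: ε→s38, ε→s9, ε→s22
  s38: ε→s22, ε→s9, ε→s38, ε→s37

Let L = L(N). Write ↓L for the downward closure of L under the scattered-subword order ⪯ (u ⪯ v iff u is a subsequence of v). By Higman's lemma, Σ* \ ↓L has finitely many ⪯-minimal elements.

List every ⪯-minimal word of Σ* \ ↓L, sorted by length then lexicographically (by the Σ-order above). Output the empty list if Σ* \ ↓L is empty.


Antichain: [b7, bb, q77b].

|Q|=39, |F|=5, |δ|=102 (50 ε).
min D↑ (6 st, q0=0, F={4}): 0:e→0,7→0,q→1,b→2 1:e→1,7→3,q→1,b→2 2:e→2,7→4,q→2,b→4 3:e→3,7→5,q→3,b→2 4:e→4,7→4,q→4,b→4 5:e→5,7→5,q→5,b→4 [Hopcroft].
'b7': |S_i|=[30, 22, 13] end={s0,s11,s15,s17,s21,s22,s30,s31,s34,s36,s37,s38,…} — reject; 2/2 del acc.
'bb': run [30, 22, 7] end={s11,s15,s22,s31,s37,s38,s9} rej; 2/2 del acc.
'q77b': |S_i|=[30, 27, 25, 21, 14] end={s1,s11,s14,s15,s18,s22,s25,s31,s32,s37,s38,s5,…} rej; 4/4 single-dels accept.
3 words, ⪯-incomp.
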